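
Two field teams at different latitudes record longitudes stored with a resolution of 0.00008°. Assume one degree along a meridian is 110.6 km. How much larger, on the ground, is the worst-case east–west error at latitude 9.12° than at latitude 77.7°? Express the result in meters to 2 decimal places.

3.43 meters

With a 0.00008° grid the true value lies within half a step, ±0.00008°/2 = ±4e-05°, of the stored one.
At 9.12°: 4e-05° × 110600 × cos 9.12° = 4e-05 × 110600 × 0.9874 ≈ 4.3681 m.
At 77.7°: 4e-05° × 110600 × cos 77.7° = 4e-05 × 110600 × 0.2130 ≈ 0.94245 m.
Difference: 4.3681 − 0.94245 = 3.4256 m.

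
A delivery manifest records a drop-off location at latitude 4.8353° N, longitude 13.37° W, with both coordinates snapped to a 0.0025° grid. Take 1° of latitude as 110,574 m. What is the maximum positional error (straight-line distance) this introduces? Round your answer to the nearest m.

195 m

With a 0.0025° grid the true value lies within half a step, ±0.0025°/2 = ±0.00125°, of the stored one.
North–south component: 0.00125° × 110574 = 138.218 m.
East–west component at 4.8353°: 0.00125° × 110574 × cos 4.8353° ≈ 0.00125 × 110180 ≈ 137.726 m.
The two errors are perpendicular, so the maximum displacement is √(138.218² + 137.726²) ≈ 195.122 m.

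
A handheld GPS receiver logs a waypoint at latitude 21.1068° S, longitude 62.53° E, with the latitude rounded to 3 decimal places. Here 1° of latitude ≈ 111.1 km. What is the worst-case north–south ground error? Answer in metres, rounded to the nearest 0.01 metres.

55.55 metres

Rounding to 3 decimal places leaves the latitude within ±0.0005° of the true value.
So the N–S error is at most 0.0005 × 111100 = 55.55 m.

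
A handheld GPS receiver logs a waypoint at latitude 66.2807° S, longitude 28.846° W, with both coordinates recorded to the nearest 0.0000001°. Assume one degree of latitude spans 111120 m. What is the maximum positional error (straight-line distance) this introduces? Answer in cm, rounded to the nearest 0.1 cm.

Rounding to 7 decimal places leaves each coordinate within ±5e-08° of the true value.
North–south component: 5e-08° × 111120 = 0.005556 m.
E–W at 66.2807°: 5e-08° × 111120 × cos 66.2807° = 5e-08 × 111120 × 0.4023 ≈ 0.00223494 m.
Combining orthogonally: (0.005556² + 0.00223494²)^½ ≈ 0.00598866 m.
That is 0.00598866 m = 0.59887 cm.

0.6 cm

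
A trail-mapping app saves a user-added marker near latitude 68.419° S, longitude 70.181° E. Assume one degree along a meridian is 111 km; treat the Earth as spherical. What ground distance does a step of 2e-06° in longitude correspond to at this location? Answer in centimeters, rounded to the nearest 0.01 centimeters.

At 68.419° a degree of longitude is 111000 × cos 68.419° ≈ 40827.6 m, so 2e-06° corresponds to 0.0816552 m.
That is 0.0816552 m = 8.1655 cm.

8.17 centimeters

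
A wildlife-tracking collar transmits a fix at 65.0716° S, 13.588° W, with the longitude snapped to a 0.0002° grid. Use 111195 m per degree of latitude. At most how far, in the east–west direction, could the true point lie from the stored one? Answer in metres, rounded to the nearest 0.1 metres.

4.7 metres

With a 0.0002° grid the true value lies within half a step, ±0.0002°/2 = ±0.0001°, of the stored one.
At latitude 65.0716° a degree of longitude spans 111195 m × cos 65.0716° = 111195 × 0.4215 ≈ 46867.1 m.
So at most 0.0001° × 46867.1 ≈ 4.68671 m east–west.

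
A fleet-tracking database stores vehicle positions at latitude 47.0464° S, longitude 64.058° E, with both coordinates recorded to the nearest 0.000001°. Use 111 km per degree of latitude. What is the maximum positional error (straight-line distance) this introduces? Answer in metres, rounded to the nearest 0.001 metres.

0.067 metres

Rounding to 6 decimal places leaves each coordinate within ±5e-07° of the true value.
Latitude error → 5e-07 × 111000 = 0.0555 m along the meridian.
E–W at 47.0464°: 5e-07° × 111000 × cos 47.0464° = 5e-07 × 111000 × 0.6814 ≈ 0.037818 m.
The two errors are perpendicular, so the maximum displacement is √(0.0555² + 0.037818²) ≈ 0.0671599 m.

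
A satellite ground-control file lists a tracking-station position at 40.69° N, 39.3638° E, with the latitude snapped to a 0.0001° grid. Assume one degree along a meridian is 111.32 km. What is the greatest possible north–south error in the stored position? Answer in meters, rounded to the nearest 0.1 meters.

5.6 meters

With a 0.0001° grid the true value lies within half a step, ±0.0001°/2 = ±5e-05°, of the stored one.
So the N–S error is at most 5e-05 × 111320 = 5.566 m.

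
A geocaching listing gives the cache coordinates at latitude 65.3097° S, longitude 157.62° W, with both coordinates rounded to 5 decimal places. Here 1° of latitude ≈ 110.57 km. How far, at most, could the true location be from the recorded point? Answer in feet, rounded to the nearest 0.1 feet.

2.0 feet

Rounding to 5 decimal places leaves each coordinate within ±5e-06° of the true value.
North–south component: 5e-06° × 110570 = 0.55285 m.
E–W at 65.3097°: 5e-06° × 110570 × cos 65.3097° = 5e-06 × 110570 × 0.4177 ≈ 0.230933 m.
The two errors are perpendicular, so the maximum displacement is √(0.55285² + 0.230933²) ≈ 0.599144 m.
In feet: 0.599144 m ÷ 0.3048 ≈ 1.9657 ft.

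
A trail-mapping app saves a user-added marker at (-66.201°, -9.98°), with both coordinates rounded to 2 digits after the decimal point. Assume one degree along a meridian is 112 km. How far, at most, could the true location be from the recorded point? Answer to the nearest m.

604 m

Rounding to 2 decimal places leaves each coordinate within ±0.005° of the true value.
North–south component: 0.005° × 112000 = 560 m.
East–west component at 66.201°: 0.005° × 112000 × cos 66.201° ≈ 0.005 × 45195.3 ≈ 225.976 m.
The two errors are perpendicular, so the maximum displacement is √(560² + 225.976²) ≈ 603.875 m.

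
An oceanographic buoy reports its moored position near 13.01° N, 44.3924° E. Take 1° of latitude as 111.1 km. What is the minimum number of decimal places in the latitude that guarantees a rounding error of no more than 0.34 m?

6 decimal places

One degree of latitude covers 111100 m.
Rounding to N decimal places gives at most 0.5 × 10⁻ᴺ degrees of error, i.e. 0.5 × 10⁻ᴺ × 111100 m.
Need 0.5 × 111100 × 10⁻ᴺ ≤ 0.34 → 10⁻ᴺ ≤ 6.121e-06, so N ≥ 5.21.
At 5 places the error can reach 0.555 m, but 6 places keeps it to 0.0555 m.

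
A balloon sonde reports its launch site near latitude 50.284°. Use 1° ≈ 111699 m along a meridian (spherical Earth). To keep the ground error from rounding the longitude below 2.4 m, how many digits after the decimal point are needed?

At 50.284° one degree of longitude covers 111699 × cos 50.284° ≈ 111699 × 0.6390 ≈ 71373.7 m.
With N decimal places the half-ulp bound is 0.5·10⁻ᴺ°, or 0.5·10⁻ᴺ × 71373.7 m on the ground.
Need 0.5 × 71373.7 × 10⁻ᴺ ≤ 2.4 → 10⁻ᴺ ≤ 6.725e-05, so N ≥ 4.17.
N = 4 would give 3.57 m (too coarse); N = 5 gives 0.357 m ≤ 2.4 m.

5 decimal places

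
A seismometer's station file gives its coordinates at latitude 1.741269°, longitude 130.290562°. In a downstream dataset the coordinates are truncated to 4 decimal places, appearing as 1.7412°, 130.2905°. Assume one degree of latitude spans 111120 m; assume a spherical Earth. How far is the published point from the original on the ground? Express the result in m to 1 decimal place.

The latitude changed by +0.000069° and the longitude by +0.000062°.
N–S: 0.000069° × 111120 m/° = 7.66728 m.
East–west at this latitude: 0.000062° × 111120 × cos 1.7412° ≈ 0.000062 × 111069 = 6.88626 m.
Distance: √(7.66728² + 6.88626²) ≈ 10.3057 m.

10.3 m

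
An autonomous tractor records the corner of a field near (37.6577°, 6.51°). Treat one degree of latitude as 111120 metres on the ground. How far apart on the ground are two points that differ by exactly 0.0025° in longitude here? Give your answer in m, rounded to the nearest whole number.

At 37.6577° a degree of longitude is 111120 × cos 37.6577° ≈ 87970.9 m, so 0.0025° corresponds to 219.927 m.

220 m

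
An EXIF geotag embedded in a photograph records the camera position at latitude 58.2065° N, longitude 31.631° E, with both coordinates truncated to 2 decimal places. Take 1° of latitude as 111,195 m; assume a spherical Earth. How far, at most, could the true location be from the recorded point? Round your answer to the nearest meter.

Truncating at 2 decimal places can drop up to a full unit in the last place, so each coordinate may be off by as much as 0.01°.
Latitude error → 0.01 × 111195 = 1111.95 m along the meridian.
E–W at 58.2065°: 0.01° × 111195 × cos 58.2065° = 0.01 × 111195 × 0.5269 ≈ 585.841 m.
Combining orthogonally: (1111.95² + 585.841²)^½ ≈ 1256.84 m.

1257 meters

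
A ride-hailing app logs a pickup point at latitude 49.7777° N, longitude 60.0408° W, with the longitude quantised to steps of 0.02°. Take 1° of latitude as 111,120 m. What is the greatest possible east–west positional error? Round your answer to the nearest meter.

With a 0.02° grid the true value lies within half a step, ±0.02°/2 = ±0.01°, of the stored one.
Parallels shrink by cos φ, so at 49.7777° a degree of longitude is 111120 × 0.6458 ≈ 71756.3 m.
Maximum E–W displacement: 0.01 × 71756.3 = 717.563 m.

718 meters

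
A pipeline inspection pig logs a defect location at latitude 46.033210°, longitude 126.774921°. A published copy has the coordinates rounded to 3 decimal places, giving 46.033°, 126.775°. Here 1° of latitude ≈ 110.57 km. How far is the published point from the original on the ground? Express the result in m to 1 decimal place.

24.0 m

Δlat = 46.033210 − 46.033 = +0.000210°; Δlon = 126.774921 − 126.775 = -0.000079°.
North–south shift: 0.000210 × 110570 = 23.2197 m.
East–west at this latitude: -0.000079° × 110570 × cos 46.033° ≈ -0.000079 × 76762.6 = -6.06424 m.
Hypotenuse of the two orthogonal shifts: √(23.2197² + 6.06424²) = 23.9985 m.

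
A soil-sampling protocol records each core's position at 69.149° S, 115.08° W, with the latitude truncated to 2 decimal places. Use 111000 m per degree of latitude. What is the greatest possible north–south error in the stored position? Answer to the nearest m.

1110 m

Truncating at 2 decimal places can drop up to a full unit in the last place, so the latitude may be off by as much as 0.01°.
Along the meridian that is 0.01° × 111000 m/° = 1110 m.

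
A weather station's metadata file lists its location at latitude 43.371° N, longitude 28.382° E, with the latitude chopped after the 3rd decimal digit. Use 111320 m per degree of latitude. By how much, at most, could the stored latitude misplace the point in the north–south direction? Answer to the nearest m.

Truncating at 3 decimal places can drop up to a full unit in the last place, so the latitude may be off by as much as 0.001°.
North–south distance: 0.001° × 111320 m/° = 111.32 m.

111 m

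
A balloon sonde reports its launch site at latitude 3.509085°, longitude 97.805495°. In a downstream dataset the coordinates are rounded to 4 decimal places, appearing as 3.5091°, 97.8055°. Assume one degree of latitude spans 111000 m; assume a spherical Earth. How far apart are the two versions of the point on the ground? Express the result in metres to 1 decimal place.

1.8 metres

Δlat = 3.509085 − 3.5091 = -0.000015°; Δlon = 97.805495 − 97.8055 = -0.000005°.
North–south shift: -0.000015 × 111000 = -1.665 m.
E–W at 3.5091°: -0.000005° × 111000 × cos 3.5091° = -0.000005 × 111000 × 0.9981 ≈ -0.553959 m.
Hypotenuse of the two orthogonal shifts: √(1.665² + 0.553959²) = 1.75474 m.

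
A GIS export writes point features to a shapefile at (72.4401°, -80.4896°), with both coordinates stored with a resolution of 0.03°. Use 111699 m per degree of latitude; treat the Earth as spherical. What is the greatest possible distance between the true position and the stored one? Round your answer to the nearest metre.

1750 metres

With a 0.03° grid the true value lies within half a step, ±0.03°/2 = ±0.015°, of the stored one.
North–south component: 0.015° × 111699 = 1675.48 m.
East–west component at 72.4401°: 0.015° × 111699 × cos 72.4401° ≈ 0.015 × 33699.9 ≈ 505.498 m.
The two errors are perpendicular, so the maximum displacement is √(1675.48² + 505.498²) ≈ 1750.08 m.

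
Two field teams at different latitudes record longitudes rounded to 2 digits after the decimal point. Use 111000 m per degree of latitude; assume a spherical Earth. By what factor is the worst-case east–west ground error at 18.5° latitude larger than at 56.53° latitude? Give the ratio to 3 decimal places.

1.720

Rounding to 2 decimal places leaves the longitude within ±0.005° of the true value.
Error at 18.5° = 0.005° × 111000 × cos 18.5° ≈ 555 × 0.9483 = 526.32 m.
At 56.53°: 0.005° × 111000 × cos 56.53° = 0.005 × 111000 × 0.5515 ≈ 306.08 m.
Ratio: 526.32 / 306.08 = cos 18.5° / cos 56.53° ≈ 1.7195.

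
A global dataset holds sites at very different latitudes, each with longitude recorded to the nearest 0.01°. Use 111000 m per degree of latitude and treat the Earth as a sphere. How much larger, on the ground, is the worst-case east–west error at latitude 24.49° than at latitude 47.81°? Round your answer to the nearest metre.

132 metres

Rounding to 2 decimal places leaves the longitude within ±0.005° of the true value.
At 24.49°: 0.005° × 111000 × cos 24.49° = 0.005 × 111000 × 0.9100 ≈ 505.07 m.
At 47.81°: 0.005° × 111000 × cos 47.81° = 0.005 × 111000 × 0.6716 ≈ 372.73 m.
Difference: 505.07 − 372.73 = 132.34 m.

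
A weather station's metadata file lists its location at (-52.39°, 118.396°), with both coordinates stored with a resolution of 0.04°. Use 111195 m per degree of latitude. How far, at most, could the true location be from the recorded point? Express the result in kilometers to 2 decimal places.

With a 0.04° grid the true value lies within half a step, ±0.04°/2 = ±0.02°, of the stored one.
N–S: 0.02° × 111195 m/° = 2223.9 m.
Longitude error → 0.02 × 111195 × cos 52.39° = 0.02 × 111195 × 0.6103 ≈ 1357.21 m.
The two errors are perpendicular, so the maximum displacement is √(2223.9² + 1357.21²) ≈ 2605.33 m.
That is 2605.33 m = 2.6053 km.

2.61 kilometers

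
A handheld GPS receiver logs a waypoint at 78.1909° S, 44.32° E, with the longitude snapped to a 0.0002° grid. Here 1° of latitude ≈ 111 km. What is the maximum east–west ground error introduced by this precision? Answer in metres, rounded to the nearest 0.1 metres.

With a 0.0002° grid the true value lies within half a step, ±0.0002°/2 = ±0.0001°, of the stored one.
At latitude 78.1909° a degree of longitude spans 111000 m × cos 78.1909° = 111000 × 0.2047 ≈ 22716.3 m.
Maximum E–W displacement: 0.0001 × 22716.3 = 2.27163 m.

2.3 metres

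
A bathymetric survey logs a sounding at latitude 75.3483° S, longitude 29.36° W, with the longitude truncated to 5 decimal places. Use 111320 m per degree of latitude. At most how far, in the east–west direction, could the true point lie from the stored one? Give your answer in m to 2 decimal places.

Truncating at 5 decimal places can drop up to a full unit in the last place, so the longitude may be off by as much as 1e-05°.
At latitude 75.3483° a degree of longitude spans 111320 m × cos 75.3483° = 111320 × 0.2529 ≈ 28157.6 m.
Maximum E–W displacement: 1e-05 × 28157.6 = 0.281576 m.

0.28 m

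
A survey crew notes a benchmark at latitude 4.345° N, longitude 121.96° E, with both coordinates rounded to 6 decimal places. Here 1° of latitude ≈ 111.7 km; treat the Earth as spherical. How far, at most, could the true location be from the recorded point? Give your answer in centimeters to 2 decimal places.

Rounding to 6 decimal places leaves each coordinate within ±5e-07° of the true value.
N–S: 5e-07° × 111700 m/° = 0.05585 m.
E–W at 4.345°: 5e-07° × 111700 × cos 4.345° = 5e-07 × 111700 × 0.9971 ≈ 0.0556895 m.
The two errors are perpendicular, so the maximum displacement is √(0.05585² + 0.0556895²) ≈ 0.0788704 m.
That is 0.0788704 m = 7.887 cm.

7.89 centimeters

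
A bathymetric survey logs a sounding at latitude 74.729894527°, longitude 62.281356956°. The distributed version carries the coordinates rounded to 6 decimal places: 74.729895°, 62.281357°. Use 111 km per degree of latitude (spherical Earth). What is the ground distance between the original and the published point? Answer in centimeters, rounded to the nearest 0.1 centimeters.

5.3 centimeters

Δlat = 74.729894527 − 74.729895 = -0.000000473°; Δlon = 62.281356956 − 62.281357 = -0.000000044°.
North–south shift: -0.000000473 × 111000 = -0.052503 m.
East–west at this latitude: -0.000000044° × 111000 × cos 74.7299° ≈ -0.000000044 × 29234 = -0.0012863 m.
Combined displacement = (0.052503² + 0.0012863²)^½ ≈ 0.0525188 m.
That is 0.0525188 m = 5.2519 cm.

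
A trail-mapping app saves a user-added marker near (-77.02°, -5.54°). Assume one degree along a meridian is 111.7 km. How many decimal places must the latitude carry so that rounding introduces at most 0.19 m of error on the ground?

6 decimal places

One degree of latitude covers 111700 m.
Rounding to N decimal places gives at most 0.5 × 10⁻ᴺ degrees of error, i.e. 0.5 × 10⁻ᴺ × 111700 m.
Setting 55850 × 10⁻ᴺ ≤ 0.19 gives 10ᴺ ≥ 2.939e+05, i.e. N ≥ 5.47.
At 5 places the error can reach 0.558 m, but 6 places keeps it to 0.0558 m.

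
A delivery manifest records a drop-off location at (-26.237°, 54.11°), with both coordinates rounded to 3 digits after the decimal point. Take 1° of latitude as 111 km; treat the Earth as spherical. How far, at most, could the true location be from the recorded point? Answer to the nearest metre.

75 metres

Rounding to 3 decimal places leaves each coordinate within ±0.0005° of the true value.
N–S: 0.0005° × 111000 m/° = 55.5 m.
E–W at 26.237°: 0.0005° × 111000 × cos 26.237° = 0.0005 × 111000 × 0.8970 ≈ 49.782 m.
Combining orthogonally: (55.5² + 49.782²)^½ ≈ 74.5553 m.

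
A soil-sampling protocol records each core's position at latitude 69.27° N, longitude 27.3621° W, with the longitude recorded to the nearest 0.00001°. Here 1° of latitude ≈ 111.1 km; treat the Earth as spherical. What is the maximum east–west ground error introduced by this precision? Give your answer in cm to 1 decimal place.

Rounding to 5 decimal places leaves the longitude within ±5e-06° of the true value.
At latitude 69.27° a degree of longitude spans 111100 m × cos 69.27° = 111100 × 0.3540 ≈ 39325.5 m.
East–west error: 5e-06° × 39325.5 m/° ≈ 0.196627 m.
That is 0.196627 m = 19.663 cm.

19.7 cm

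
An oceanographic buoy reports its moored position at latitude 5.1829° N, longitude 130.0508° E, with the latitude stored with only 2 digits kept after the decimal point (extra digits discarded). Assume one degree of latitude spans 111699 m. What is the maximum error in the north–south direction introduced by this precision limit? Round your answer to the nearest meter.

Truncating at 2 decimal places can drop up to a full unit in the last place, so the latitude may be off by as much as 0.01°.
North–south distance: 0.01° × 111699 m/° = 1116.99 m.

1117 meters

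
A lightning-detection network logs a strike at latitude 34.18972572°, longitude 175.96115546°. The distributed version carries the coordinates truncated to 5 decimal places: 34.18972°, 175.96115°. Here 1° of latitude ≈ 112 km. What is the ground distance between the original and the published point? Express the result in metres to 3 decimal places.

0.816 metres

The latitude changed by +0.00000572° and the longitude by +0.00000546°.
North–south shift: 0.00000572 × 112000 = 0.64064 m.
E–W at 34.1897°: 0.00000546° × 112000 × cos 34.1897° = 0.00000546 × 112000 × 0.8272 ≈ 0.505838 m.
Distance: √(0.64064² + 0.505838²) ≈ 0.816267 m.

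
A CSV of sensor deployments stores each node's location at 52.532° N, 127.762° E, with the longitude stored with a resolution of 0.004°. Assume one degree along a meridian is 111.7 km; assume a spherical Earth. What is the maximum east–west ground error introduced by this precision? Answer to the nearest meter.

136 meters

With a 0.004° grid the true value lies within half a step, ±0.004°/2 = ±0.002°, of the stored one.
Parallels shrink by cos φ, so at 52.532° a degree of longitude is 111700 × 0.6083 ≈ 67949.1 m.
East–west error: 0.002° × 67949.1 m/° ≈ 135.898 m.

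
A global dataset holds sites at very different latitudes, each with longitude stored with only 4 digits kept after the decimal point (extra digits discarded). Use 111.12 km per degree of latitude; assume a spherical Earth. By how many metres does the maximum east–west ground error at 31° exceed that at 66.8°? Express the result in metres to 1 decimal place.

Truncating at 4 decimal places can drop up to a full unit in the last place, so the longitude may be off by as much as 0.0001°.
At 31°: 0.0001° × 111120 × cos 31° = 0.0001 × 111120 × 0.8572 ≈ 9.5248 m.
Error at 66.8° = 0.0001° × 111120 × cos 66.8° ≈ 11.112 × 0.3939 = 4.3775 m.
Difference: 9.5248 − 4.3775 = 5.1474 m.

5.1 metres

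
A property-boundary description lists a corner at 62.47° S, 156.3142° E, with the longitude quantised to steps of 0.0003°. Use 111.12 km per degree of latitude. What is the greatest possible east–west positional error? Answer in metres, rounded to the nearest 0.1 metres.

With a 0.0003° grid the true value lies within half a step, ±0.0003°/2 = ±0.00015°, of the stored one.
Parallels shrink by cos φ, so at 62.47° a degree of longitude is 111120 × 0.4622 ≈ 51361.1 m.
East–west error: 0.00015° × 51361.1 m/° ≈ 7.70417 m.

7.7 metres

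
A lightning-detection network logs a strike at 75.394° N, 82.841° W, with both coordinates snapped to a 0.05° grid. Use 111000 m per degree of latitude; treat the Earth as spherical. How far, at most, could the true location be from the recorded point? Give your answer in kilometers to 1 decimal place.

With a 0.05° grid the true value lies within half a step, ±0.05°/2 = ±0.025°, of the stored one.
North–south component: 0.025° × 111000 = 2775 m.
East–west component at 75.394°: 0.025° × 111000 × cos 75.394° ≈ 0.025 × 27990.9 ≈ 699.774 m.
Combining orthogonally: (2775² + 699.774²)^½ ≈ 2861.87 m.
That is 2861.87 m = 2.8619 km.

2.9 kilometers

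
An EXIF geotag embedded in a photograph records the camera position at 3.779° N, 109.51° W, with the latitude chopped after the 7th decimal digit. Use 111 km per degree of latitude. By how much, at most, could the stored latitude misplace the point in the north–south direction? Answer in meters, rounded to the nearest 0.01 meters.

Truncating at 7 decimal places can drop up to a full unit in the last place, so the latitude may be off by as much as 1e-07°.
North–south distance: 1e-07° × 111000 m/° = 0.0111 m.

0.01 meters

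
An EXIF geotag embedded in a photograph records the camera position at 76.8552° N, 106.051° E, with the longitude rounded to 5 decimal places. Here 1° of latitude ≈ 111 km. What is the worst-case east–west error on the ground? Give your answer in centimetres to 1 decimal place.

Rounding to 5 decimal places leaves the longitude within ±5e-06° of the true value.
One degree of longitude at 76.8552° is 111000 × cos 76.8552° ≈ 111000 × 0.2274 = 25242.8 m.
So at most 5e-06° × 25242.8 ≈ 0.126214 m east–west.
That is 0.126214 m = 12.621 cm.

12.6 centimetres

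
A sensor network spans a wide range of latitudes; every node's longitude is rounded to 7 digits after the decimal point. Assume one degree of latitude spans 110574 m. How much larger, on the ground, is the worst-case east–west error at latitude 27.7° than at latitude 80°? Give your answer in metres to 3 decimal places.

0.004 metres

Rounding to 7 decimal places leaves the longitude within ±5e-08° of the true value.
At 27.7°: 5e-08° × 110574 × cos 27.7° = 5e-08 × 110574 × 0.8854 ≈ 0.0048951 m.
Error at 80° = 5e-08° × 110574 × cos 80° ≈ 0.0055287 × 0.1736 = 0.00096005 m.
Difference: 0.0048951 − 0.00096005 = 0.003935 m.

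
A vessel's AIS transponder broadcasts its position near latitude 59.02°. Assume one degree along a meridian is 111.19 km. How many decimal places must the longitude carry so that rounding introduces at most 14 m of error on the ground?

4

At 59.02° one degree of longitude covers 111190 × cos 59.02° ≈ 111190 × 0.5147 ≈ 57233.8 m.
N decimal places → at most half a unit in the last place, 0.5 × 10⁻ᴺ° = 57233.8/2 × 10⁻ᴺ m.
Need 0.5 × 57233.8 × 10⁻ᴺ ≤ 14 → 10⁻ᴺ ≤ 4.892e-04, so N ≥ 3.31.
At 3 places the error can reach 28.6 m, but 4 places keeps it to 2.86 m.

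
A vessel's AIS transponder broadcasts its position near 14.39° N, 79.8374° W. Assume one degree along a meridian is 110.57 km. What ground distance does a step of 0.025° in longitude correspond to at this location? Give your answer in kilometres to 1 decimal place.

2.7 kilometres

One degree of longitude here spans 110570 × cos 14.39° = 110570 × 0.9686 ≈ 107101 m; 0.025° of that is 2677.53 m.
That is 2677.53 m = 2.6775 km.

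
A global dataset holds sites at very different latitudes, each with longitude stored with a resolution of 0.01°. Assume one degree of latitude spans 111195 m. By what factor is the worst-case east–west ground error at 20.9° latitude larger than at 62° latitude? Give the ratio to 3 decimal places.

With a 0.01° grid the true value lies within half a step, ±0.01°/2 = ±0.005°, of the stored one.
Error at 20.9° = 0.005° × 111195 × cos 20.9° ≈ 555.98 × 0.9342 = 519.39 m.
Error at 62° = 0.005° × 111195 × cos 62° ≈ 555.98 × 0.4695 = 261.01 m.
The ratio reduces to cos 20.9° / cos 62° = 0.9342/0.4695 ≈ 1.9899.

1.990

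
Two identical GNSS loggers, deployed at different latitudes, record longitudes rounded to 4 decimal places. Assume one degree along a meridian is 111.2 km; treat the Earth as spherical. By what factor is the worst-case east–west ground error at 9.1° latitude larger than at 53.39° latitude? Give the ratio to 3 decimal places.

Rounding to 4 decimal places leaves the longitude within ±5e-05° of the true value.
Error at 9.1° = 5e-05° × 111200 × cos 9.1° ≈ 5.56 × 0.9874 = 5.49 m.
At 53.39°: 5e-05° × 111200 × cos 53.39° = 5e-05 × 111200 × 0.5964 ≈ 3.3158 m.
Ratio: 5.49 / 3.3158 = cos 9.1° / cos 53.39° ≈ 1.6557.

1.656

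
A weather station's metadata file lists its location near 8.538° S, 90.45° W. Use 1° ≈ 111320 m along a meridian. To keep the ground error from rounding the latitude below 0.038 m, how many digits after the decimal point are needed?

One degree of latitude covers 111320 m.
N decimal places → at most half a unit in the last place, 0.5 × 10⁻ᴺ° = 111320/2 × 10⁻ᴺ m.
Setting 55660 × 10⁻ᴺ ≤ 0.038 gives 10ᴺ ≥ 1.465e+06, i.e. N ≥ 6.17.
At 6 places the error can reach 0.0557 m, but 7 places keeps it to 0.00557 m.

7 decimal places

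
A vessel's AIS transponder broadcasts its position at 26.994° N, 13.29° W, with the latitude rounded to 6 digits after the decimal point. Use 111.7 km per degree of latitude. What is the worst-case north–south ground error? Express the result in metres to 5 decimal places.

Rounding to 6 decimal places leaves the latitude within ±5e-07° of the true value.
North–south distance: 5e-07° × 111700 m/° = 0.05585 m.

0.05585 metres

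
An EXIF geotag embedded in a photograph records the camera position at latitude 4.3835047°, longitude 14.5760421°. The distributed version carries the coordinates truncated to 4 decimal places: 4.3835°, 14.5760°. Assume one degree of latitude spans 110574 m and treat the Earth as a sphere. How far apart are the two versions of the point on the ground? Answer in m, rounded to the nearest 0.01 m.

The latitude changed by +0.0000047° and the longitude by +0.0000421°.
N–S: 0.0000047° × 110574 m/° = 0.519698 m.
E–W at 4.3835°: 0.0000421° × 110574 × cos 4.3835° = 0.0000421 × 110574 × 0.9971 ≈ 4.64155 m.
Distance: √(0.519698² + 4.64155²) ≈ 4.67055 m.

4.67 m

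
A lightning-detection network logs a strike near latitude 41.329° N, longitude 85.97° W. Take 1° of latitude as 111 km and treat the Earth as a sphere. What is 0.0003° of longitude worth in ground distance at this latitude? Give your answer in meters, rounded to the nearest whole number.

One degree of longitude here spans 111000 × cos 41.329° = 111000 × 0.7509 ≈ 83353.2 m; 0.0003° of that is 25.006 m.

25 meters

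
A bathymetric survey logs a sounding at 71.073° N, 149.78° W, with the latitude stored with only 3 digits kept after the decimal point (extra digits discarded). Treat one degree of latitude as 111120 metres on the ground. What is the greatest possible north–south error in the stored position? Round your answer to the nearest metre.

111 metres

Truncating at 3 decimal places can drop up to a full unit in the last place, so the latitude may be off by as much as 0.001°.
So the N–S error is at most 0.001 × 111120 = 111.12 m.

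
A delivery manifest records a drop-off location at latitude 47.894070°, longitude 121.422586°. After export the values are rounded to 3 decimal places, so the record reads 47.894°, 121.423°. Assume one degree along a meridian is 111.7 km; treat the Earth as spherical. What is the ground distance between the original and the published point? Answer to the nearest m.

The latitude changed by +0.000070° and the longitude by -0.000414°.
N–S: 0.000070° × 111700 m/° = 7.819 m.
E–W at 47.894°: -0.000414° × 111700 × cos 47.894° = -0.000414 × 111700 × 0.6705 ≈ -31.0067 m.
Distance: √(7.819² + 31.0067²) ≈ 31.9773 m.

32 m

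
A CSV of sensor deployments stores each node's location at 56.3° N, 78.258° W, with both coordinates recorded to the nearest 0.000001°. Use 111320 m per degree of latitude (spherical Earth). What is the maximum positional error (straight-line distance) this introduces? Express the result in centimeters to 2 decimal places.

6.37 centimeters

Rounding to 6 decimal places leaves each coordinate within ±5e-07° of the true value.
N–S: 5e-07° × 111320 m/° = 0.05566 m.
E–W at 56.3°: 5e-07° × 111320 × cos 56.3° = 5e-07 × 111320 × 0.5548 ≈ 0.0308826 m.
The two errors are perpendicular, so the maximum displacement is √(0.05566² + 0.0308826²) ≈ 0.0636535 m.
That is 0.0636535 m = 6.3654 cm.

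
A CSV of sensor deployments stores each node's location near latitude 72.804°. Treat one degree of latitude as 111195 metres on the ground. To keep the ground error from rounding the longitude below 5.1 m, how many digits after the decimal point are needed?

At 72.804° one degree of longitude covers 111195 × cos 72.804° ≈ 111195 × 0.2956 ≈ 32873.8 m.
With N decimal places the half-ulp bound is 0.5·10⁻ᴺ°, or 0.5·10⁻ᴺ × 32873.8 m on the ground.
Need 0.5 × 32873.8 × 10⁻ᴺ ≤ 5.1 → 10⁻ᴺ ≤ 3.103e-04, so N ≥ 3.51.
N = 3 would give 16.4 m (too coarse); N = 4 gives 1.64 m ≤ 5.1 m.

4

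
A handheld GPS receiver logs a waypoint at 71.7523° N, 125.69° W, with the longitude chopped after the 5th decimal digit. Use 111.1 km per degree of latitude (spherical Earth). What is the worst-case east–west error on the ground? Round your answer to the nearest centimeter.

Truncating at 5 decimal places can drop up to a full unit in the last place, so the longitude may be off by as much as 1e-05°.
Parallels shrink by cos φ, so at 71.7523° a degree of longitude is 111100 × 0.3131 ≈ 34788.3 m.
So at most 1e-05° × 34788.3 ≈ 0.347883 m east–west.
That is 0.347883 m = 34.788 cm.

35 centimeters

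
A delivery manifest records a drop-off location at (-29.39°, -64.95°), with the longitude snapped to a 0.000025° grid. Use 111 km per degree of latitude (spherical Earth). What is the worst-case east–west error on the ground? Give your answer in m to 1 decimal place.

With a 0.000025° grid the true value lies within half a step, ±0.000025°/2 = ±1.25e-05°, of the stored one.
At latitude 29.39° a degree of longitude spans 111000 m × cos 29.39° = 111000 × 0.8713 ≈ 96714.2 m.
Maximum E–W displacement: 1.25e-05 × 96714.2 = 1.20893 m.

1.2 m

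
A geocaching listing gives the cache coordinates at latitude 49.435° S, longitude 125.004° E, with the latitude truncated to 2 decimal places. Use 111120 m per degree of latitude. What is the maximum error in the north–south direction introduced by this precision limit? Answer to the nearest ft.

3646 ft

Truncating at 2 decimal places can drop up to a full unit in the last place, so the latitude may be off by as much as 0.01°.
Along the meridian that is 0.01° × 111120 m/° = 1111.2 m.
Converting: 1111.2 m × 3.2808 ft/m ≈ 3645.7 ft.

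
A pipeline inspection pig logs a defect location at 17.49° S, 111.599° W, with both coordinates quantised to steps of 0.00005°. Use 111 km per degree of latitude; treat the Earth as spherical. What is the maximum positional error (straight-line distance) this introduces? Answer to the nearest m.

With a 0.00005° grid the true value lies within half a step, ±0.00005°/2 = ±2.5e-05°, of the stored one.
North–south component: 2.5e-05° × 111000 = 2.775 m.
E–W at 17.49°: 2.5e-05° × 111000 × cos 17.49° = 2.5e-05 × 111000 × 0.9538 ≈ 2.64671 m.
Worst case both components are at the extreme and orthogonal: √(2.775² + 2.64671²) ≈ 3.8348 m.

4 m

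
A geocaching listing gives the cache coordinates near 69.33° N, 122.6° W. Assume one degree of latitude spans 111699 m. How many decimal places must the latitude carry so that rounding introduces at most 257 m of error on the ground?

One degree of latitude covers 111699 m.
N decimal places → at most half a unit in the last place, 0.5 × 10⁻ᴺ° = 111699/2 × 10⁻ᴺ m.
Need 0.5 × 111699 × 10⁻ᴺ ≤ 257 → 10⁻ᴺ ≤ 4.602e-03, so N ≥ 2.34.
At 2 places the error can reach 558 m, but 3 places keeps it to 55.8 m.

3 decimal places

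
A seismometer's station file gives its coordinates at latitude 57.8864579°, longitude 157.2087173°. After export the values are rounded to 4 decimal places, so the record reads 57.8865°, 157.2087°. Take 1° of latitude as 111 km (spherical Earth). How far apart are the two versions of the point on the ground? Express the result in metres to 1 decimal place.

4.8 metres

The latitude changed by -0.0000421° and the longitude by +0.0000173°.
N–S: -0.0000421° × 111000 m/° = -4.6731 m.
East–west at this latitude: 0.0000173° × 111000 × cos 57.8865° ≈ 0.0000173 × 59007.4 = 1.02083 m.
Combined displacement = (4.6731² + 1.02083²)^½ ≈ 4.7833 m.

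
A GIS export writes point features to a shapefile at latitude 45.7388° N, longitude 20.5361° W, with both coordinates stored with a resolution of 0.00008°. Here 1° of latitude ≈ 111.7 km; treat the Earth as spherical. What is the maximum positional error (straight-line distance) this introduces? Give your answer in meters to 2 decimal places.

5.45 meters

With a 0.00008° grid the true value lies within half a step, ±0.00008°/2 = ±4e-05°, of the stored one.
N–S: 4e-05° × 111700 m/° = 4.468 m.
East–west component at 45.7388°: 4e-05° × 111700 × cos 45.7388° ≈ 4e-05 × 77958.8 ≈ 3.11835 m.
Worst case both components are at the extreme and orthogonal: √(4.468² + 3.11835²) ≈ 5.44859 m.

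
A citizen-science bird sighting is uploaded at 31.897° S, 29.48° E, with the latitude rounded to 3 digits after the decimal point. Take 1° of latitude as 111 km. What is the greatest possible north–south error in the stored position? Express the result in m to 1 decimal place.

Rounding to 3 decimal places leaves the latitude within ±0.0005° of the true value.
Along the meridian that is 0.0005° × 111000 m/° = 55.5 m.

55.5 m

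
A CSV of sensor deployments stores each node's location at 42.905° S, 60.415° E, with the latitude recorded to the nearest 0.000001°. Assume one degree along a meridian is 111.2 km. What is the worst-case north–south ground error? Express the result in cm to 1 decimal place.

Rounding to 6 decimal places leaves the latitude within ±5e-07° of the true value.
So the N–S error is at most 5e-07 × 111200 = 0.0556 m.
That is 0.0556 m = 5.56 cm.

5.6 cm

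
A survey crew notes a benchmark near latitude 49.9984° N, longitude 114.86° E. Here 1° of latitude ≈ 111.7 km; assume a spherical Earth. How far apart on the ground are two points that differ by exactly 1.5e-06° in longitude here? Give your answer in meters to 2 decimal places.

One degree of longitude here spans 111700 × cos 49.9984° = 111700 × 0.6428 ≈ 71801.8 m; 1.5e-06° of that is 0.107703 m.

0.11 meters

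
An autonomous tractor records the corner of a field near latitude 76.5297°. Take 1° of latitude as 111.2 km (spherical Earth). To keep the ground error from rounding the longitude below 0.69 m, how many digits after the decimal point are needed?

5 decimal places

At 76.5297° one degree of longitude covers 111200 × cos 76.5297° ≈ 111200 × 0.2329 ≈ 25903.1 m.
With N decimal places the half-ulp bound is 0.5·10⁻ᴺ°, or 0.5·10⁻ᴺ × 25903.1 m on the ground.
Need 0.5 × 25903.1 × 10⁻ᴺ ≤ 0.69 → 10⁻ᴺ ≤ 5.328e-05, so N ≥ 4.27.
So 5 decimal places suffice (0.13 m); 4 would allow up to 1.3 m.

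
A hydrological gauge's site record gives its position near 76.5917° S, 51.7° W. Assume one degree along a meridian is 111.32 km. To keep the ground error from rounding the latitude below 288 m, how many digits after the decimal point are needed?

3

One degree of latitude covers 111320 m.
N decimal places → at most half a unit in the last place, 0.5 × 10⁻ᴺ° = 111320/2 × 10⁻ᴺ m.
Setting 55660 × 10⁻ᴺ ≤ 288 gives 10ᴺ ≥ 193.3, i.e. N ≥ 2.29.
At 2 places the error can reach 557 m, but 3 places keeps it to 55.7 m.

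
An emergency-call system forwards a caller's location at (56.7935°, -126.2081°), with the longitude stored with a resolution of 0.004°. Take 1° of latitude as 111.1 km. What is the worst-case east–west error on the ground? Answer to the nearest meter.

With a 0.004° grid the true value lies within half a step, ±0.004°/2 = ±0.002°, of the stored one.
One degree of longitude at 56.7935° is 111100 × cos 56.7935° ≈ 111100 × 0.5477 = 60844.8 m.
East–west error: 0.002° × 60844.8 m/° ≈ 121.69 m.

122 meters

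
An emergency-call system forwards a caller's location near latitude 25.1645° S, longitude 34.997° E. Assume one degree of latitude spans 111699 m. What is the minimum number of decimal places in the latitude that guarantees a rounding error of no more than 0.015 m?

One degree of latitude covers 111699 m.
With N decimal places the half-ulp bound is 0.5·10⁻ᴺ°, or 0.5·10⁻ᴺ × 111699 m on the ground.
Need 0.5 × 111699 × 10⁻ᴺ ≤ 0.015 → 10⁻ᴺ ≤ 2.686e-07, so N ≥ 6.57.
So 7 decimal places suffice (0.00558 m); 6 would allow up to 0.0558 m.

7 decimal places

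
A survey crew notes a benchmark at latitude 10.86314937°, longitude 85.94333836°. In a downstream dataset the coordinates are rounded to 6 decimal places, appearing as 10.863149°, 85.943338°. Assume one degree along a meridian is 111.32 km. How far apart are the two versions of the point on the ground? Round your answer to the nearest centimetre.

6 centimetres

Δlat = 10.86314937 − 10.863149 = +0.00000037°; Δlon = 85.94333836 − 85.943338 = +0.00000036°.
North–south shift: 0.00000037 × 111320 = 0.0411884 m.
East–west at this latitude: 0.00000036° × 111320 × cos 10.8631° ≈ 0.00000036 × 109325 = 0.0393571 m.
Hypotenuse of the two orthogonal shifts: √(0.0411884² + 0.0393571²) = 0.056969 m.
That is 0.056969 m = 5.6969 cm.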